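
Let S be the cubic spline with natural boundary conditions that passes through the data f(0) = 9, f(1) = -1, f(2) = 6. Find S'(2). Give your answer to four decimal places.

Put M_i = S'' at the i-th knot. Here h = (1, 1) and Δ = (-10, 7), so the interior equations h_(i-1)·M_(i-1) + 2(h_(i-1)+h_i)·M_i + h_i·M_(i+1) = 6(Δ_i − Δ_(i-1)) read
  1·M_0 + 4·M_1 + 1·M_2 = 6(Δ_1 - Δ_0) = 102
Natural end conditions: M_0 = M_2 = 0.
Solving: M_0 = 0, M_1 = 51/2, M_2 = 0.
On [1, 2], S'(x) = b_1 + 2c_1·(x - 1) + 3d_1·(x - 1)² with b_1 = Δ_1 - h_1(2M_1 + M_2)/6 = -3/2, c_1 = M_1/2 = 51/4, d_1 = (M_2 - M_1)/(6h_1) = -17/4. So S'(2) = 45/4.

11.2500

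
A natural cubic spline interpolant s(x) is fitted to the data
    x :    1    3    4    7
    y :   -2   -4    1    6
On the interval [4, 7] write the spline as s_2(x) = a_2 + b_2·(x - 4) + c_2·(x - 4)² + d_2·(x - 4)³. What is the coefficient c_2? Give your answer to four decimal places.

-1.6596

Let M_i = s''(x_i). Step sizes h_i = 2, 1, 3; slopes of the chords Δ_i = (y_(i+1) - y_i)/h_i = -1, 5, 5/3.
  2·M_0 + 6·M_1 + 1·M_2 = 6(Δ_1 - Δ_0) = 36
  1·M_1 + 8·M_2 + 3·M_3 = 6(Δ_2 - Δ_1) = -20
Natural end conditions: M_0 = M_3 = 0.
Solving the tridiagonal system: M_0 = 0, M_1 = 308/47, M_2 = -156/47, M_3 = 0.
On [4, 7], with s_2(x) = a_2 + b_2·(x - 4) + c_2·(x - 4)² + d_2·(x - 4)³: c_2 = M_2/2 = -78/47, d_2 = (M_3 - M_2)/(6h_2) = 26/141, b_2 = Δ_2 - h_2(2M_2 + M_3)/6 = 703/141.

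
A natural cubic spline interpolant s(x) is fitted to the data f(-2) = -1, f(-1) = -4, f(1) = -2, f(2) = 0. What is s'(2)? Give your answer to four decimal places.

1.9375

Let M_i = s''(x_i). Step sizes h_i = 1, 2, 1; slopes of the chords Δ_i = (y_(i+1) - y_i)/h_i = -3, 1, 2.
  1·M_0 + 6·M_1 + 2·M_2 = 6(Δ_1 - Δ_0) = 24
  2·M_1 + 6·M_2 + 1·M_3 = 6(Δ_2 - Δ_1) = 6
Natural end conditions: M_0 = M_3 = 0.
Hence M_0 = 0, M_1 = 33/8, M_2 = -3/8, M_3 = 0.
On [1, 2], s'(x) = b_2 + 2c_2·(x - 1) + 3d_2·(x - 1)² with b_2 = Δ_2 - h_2(2M_2 + M_3)/6 = 17/8, c_2 = M_2/2 = -3/16, d_2 = (M_3 - M_2)/(6h_2) = 1/16. So s'(2) = 31/16.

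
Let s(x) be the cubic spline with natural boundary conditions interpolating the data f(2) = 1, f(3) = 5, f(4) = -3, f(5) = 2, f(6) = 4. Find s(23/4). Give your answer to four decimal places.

With m_i denoting the second derivative at x_i, h_i = 1, 1, 1, 1, and Δ_i = (y_(i+1) − y_i)/h_i = 4, -8, 5, 2:
  1·m_0 + 4·m_1 + 1·m_2 = 6(Δ_1 - Δ_0) = -72
  1·m_1 + 4·m_2 + 1·m_3 = 6(Δ_2 - Δ_1) = 78
  1·m_2 + 4·m_3 + 1·m_4 = 6(Δ_3 - Δ_2) = -18
Natural end conditions: m_0 = m_4 = 0.
Forward elimination and back-substitution give m_0 = 0, m_1 = -705/28, m_2 = 201/7, m_3 = -327/28, m_4 = 0.
On [5, 6], s(x) = 2 + 165/28·(x - 5) - 327/56·(x - 5)² + 109/56·(x - 5)³.
With (x - 5) = 3/4: s(23/4) = 14179/3584.

3.9562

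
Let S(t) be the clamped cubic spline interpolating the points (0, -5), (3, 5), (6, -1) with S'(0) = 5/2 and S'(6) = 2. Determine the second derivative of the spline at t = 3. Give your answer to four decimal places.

-5.1667

With M_i denoting the second derivative at x_i, h_i = 3, 3, and Δ_i = (y_(i+1) − y_i)/h_i = 10/3, -2:
  3·M_0 + 12·M_1 + 3·M_2 = 6(Δ_1 - Δ_0) = -32
Clamped end conditions give two more equations: 2h_0·M_0 + h_0·M_1 = 6(Δ_0 - S'(0)) = 5 and h_1·M_1 + 2h_1·M_2 = 6(S'(6) - Δ_1) = 24.
Solving: M_0 = 41/12, M_1 = -31/6, M_2 = 79/12.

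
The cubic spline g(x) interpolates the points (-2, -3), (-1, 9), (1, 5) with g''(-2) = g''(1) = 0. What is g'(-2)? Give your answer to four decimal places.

With M_i denoting the second derivative at x_i, h_i = 1, 2, and Δ_i = (y_(i+1) − y_i)/h_i = 12, -2:
  1·M_0 + 6·M_1 + 2·M_2 = 6(Δ_1 - Δ_0) = -84
Natural end conditions: M_0 = M_2 = 0.
Solving: M_0 = 0, M_1 = -14, M_2 = 0.
On [-2, -1], g'(x) = b_0 + 2c_0·(x + 2) + 3d_0·(x + 2)² with b_0 = Δ_0 - h_0(2M_0 + M_1)/6 = 43/3, c_0 = M_0/2 = 0, d_0 = (M_1 - M_0)/(6h_0) = -7/3. So g'(-2) = 43/3.

14.3333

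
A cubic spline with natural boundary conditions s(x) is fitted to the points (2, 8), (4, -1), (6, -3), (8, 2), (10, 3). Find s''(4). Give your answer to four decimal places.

1.9554

With M_i denoting the second derivative at x_i, h_i = 2, 2, 2, 2, and Δ_i = (y_(i+1) − y_i)/h_i = -9/2, -1, 5/2, 1/2:
  2·M_0 + 8·M_1 + 2·M_2 = 6(Δ_1 - Δ_0) = 21
  2·M_1 + 8·M_2 + 2·M_3 = 6(Δ_2 - Δ_1) = 21
  2·M_2 + 8·M_3 + 2·M_4 = 6(Δ_3 - Δ_2) = -12
Natural end conditions: M_0 = M_4 = 0.
Forward elimination and back-substitution give M_0 = 0, M_1 = 219/112, M_2 = 75/28, M_3 = -243/112, M_4 = 0.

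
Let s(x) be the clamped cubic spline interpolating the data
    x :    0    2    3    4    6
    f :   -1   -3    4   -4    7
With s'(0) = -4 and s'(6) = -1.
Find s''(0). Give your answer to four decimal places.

Let M_i = s''(x_i). Step sizes h_i = 2, 1, 1, 2; slopes of the chords Δ_i = (y_(i+1) - y_i)/h_i = -1, 7, -8, 11/2.
  2·M_0 + 6·M_1 + 1·M_2 = 6(Δ_1 - Δ_0) = 48
  1·M_1 + 4·M_2 + 1·M_3 = 6(Δ_2 - Δ_1) = -90
  1·M_2 + 6·M_3 + 2·M_4 = 6(Δ_3 - Δ_2) = 81
Clamped end conditions give two more equations: 2h_0·M_0 + h_0·M_1 = 6(Δ_0 - s'(0)) = 18 and h_3·M_3 + 2h_3·M_4 = 6(s'(6) - Δ_3) = -39.
Hence M_0 = -107/40, M_1 = 287/20, M_2 = -131/4, M_3 = 533/20, M_4 = -923/40.

-2.6750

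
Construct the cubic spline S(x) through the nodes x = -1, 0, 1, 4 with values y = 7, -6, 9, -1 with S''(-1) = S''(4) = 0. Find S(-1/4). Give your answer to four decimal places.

Write σ_i for S''(x_i). With h_i = 1, 1, 3 and divided differences Δ_i = -13, 15, -10/3, the continuity of S' gives the tridiagonal system
  1·σ_0 + 4·σ_1 + 1·σ_2 = 6(Δ_1 - Δ_0) = 168
  1·σ_1 + 8·σ_2 + 3·σ_3 = 6(Δ_2 - Δ_1) = -110
Natural end conditions: σ_0 = σ_3 = 0.
Forward elimination and back-substitution give σ_0 = 0, σ_1 = 1454/31, σ_2 = -608/31, σ_3 = 0.
On [-1, 0], S(x) = 7 - 1936/93·(x + 1) + 0·(x + 1)² + 727/93·(x + 1)³.
With (x + 1) = 3/4: S(-1/4) = -10545/1984.

-5.3150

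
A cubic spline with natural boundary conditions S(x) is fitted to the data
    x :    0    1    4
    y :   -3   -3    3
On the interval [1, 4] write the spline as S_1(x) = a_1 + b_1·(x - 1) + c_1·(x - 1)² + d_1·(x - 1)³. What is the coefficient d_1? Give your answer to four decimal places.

Let M_i = S''(x_i). Step sizes h_i = 1, 3; slopes of the chords Δ_i = (y_(i+1) - y_i)/h_i = 0, 2.
  1·M_0 + 8·M_1 + 3·M_2 = 6(Δ_1 - Δ_0) = 12
Natural end conditions: M_0 = M_2 = 0.
Hence M_0 = 0, M_1 = 3/2, M_2 = 0.
On [1, 4], with S_1(x) = a_1 + b_1·(x - 1) + c_1·(x - 1)² + d_1·(x - 1)³: c_1 = M_1/2 = 3/4, d_1 = (M_2 - M_1)/(6h_1) = -1/12, b_1 = Δ_1 - h_1(2M_1 + M_2)/6 = 1/2.

-0.0833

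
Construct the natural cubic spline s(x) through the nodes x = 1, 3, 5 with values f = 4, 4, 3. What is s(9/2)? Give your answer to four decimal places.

Let M_i = s''(x_i). Step sizes h_i = 2, 2; slopes of the chords Δ_i = (y_(i+1) - y_i)/h_i = 0, -1/2.
  2·M_0 + 8·M_1 + 2·M_2 = 6(Δ_1 - Δ_0) = -3
Natural end conditions: M_0 = M_2 = 0.
Hence M_0 = 0, M_1 = -3/8, M_2 = 0.
On [3, 5], s(x) = 4 - 1/4·(x - 3) - 3/16·(x - 3)² + 1/32·(x - 3)³.
With (x - 3) = 3/2: s(9/2) = 847/256.

3.3086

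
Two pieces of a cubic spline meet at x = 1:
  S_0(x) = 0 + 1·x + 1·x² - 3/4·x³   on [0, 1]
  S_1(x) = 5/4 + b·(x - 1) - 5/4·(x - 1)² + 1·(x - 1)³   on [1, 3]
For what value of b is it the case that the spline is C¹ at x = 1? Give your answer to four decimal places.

S_0'(x) = 1 + 2·x - 9/4·x², so S_0'(1) = 3/4. On the right, S_1'(1) = b, so b = 3/4.

0.7500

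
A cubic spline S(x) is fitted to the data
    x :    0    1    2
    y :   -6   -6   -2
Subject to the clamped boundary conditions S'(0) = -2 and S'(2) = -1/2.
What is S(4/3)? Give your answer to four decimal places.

-4.3889

Put M_i = S'' at the i-th knot. Here h = (1, 1) and Δ = (0, 4), so the interior equations h_(i-1)·M_(i-1) + 2(h_(i-1)+h_i)·M_i + h_i·M_(i+1) = 6(Δ_i − Δ_(i-1)) read
  1·M_0 + 4·M_1 + 1·M_2 = 6(Δ_1 - Δ_0) = 24
Clamped end conditions give two more equations: 2h_0·M_0 + h_0·M_1 = 6(Δ_0 - S'(0)) = 12 and h_1·M_1 + 2h_1·M_2 = 6(S'(2) - Δ_1) = -27.
Hence M_0 = 3/4, M_1 = 21/2, M_2 = -75/4.
On [1, 2], S(x) = -6 + 29/8·(x - 1) + 21/4·(x - 1)² - 39/8·(x - 1)³.
With (x - 1) = 1/3: S(4/3) = -79/18.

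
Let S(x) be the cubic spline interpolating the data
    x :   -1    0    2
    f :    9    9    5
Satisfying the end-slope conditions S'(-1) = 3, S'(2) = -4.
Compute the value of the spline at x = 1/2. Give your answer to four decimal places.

Write σ_i for S''(x_i). With h_i = 1, 2 and divided differences Δ_i = 0, -2, the continuity of S' gives the tridiagonal system
  1·σ_0 + 6·σ_1 + 2·σ_2 = 6(Δ_1 - Δ_0) = -12
Clamped end conditions give two more equations: 2h_0·σ_0 + h_0·σ_1 = 6(Δ_0 - S'(-1)) = -18 and h_1·σ_1 + 2h_1·σ_2 = 6(S'(2) - Δ_1) = -12.
Forward elimination and back-substitution give σ_0 = -28/3, σ_1 = 2/3, σ_2 = -10/3.
On [0, 2], S(x) = 9 - 4/3·x + 1/3·x² - 1/3·x³.
With x = 1/2: S(1/2) = 67/8.

8.3750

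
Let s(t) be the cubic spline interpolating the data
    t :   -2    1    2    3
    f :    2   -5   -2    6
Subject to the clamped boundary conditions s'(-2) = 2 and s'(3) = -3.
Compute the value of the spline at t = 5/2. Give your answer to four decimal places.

With σ_i denoting the second derivative at x_i, h_i = 3, 1, 1, and Δ_i = (y_(i+1) − y_i)/h_i = -7/3, 3, 8:
  3·σ_0 + 8·σ_1 + 1·σ_2 = 6(Δ_1 - Δ_0) = 32
  1·σ_1 + 4·σ_2 + 1·σ_3 = 6(Δ_2 - Δ_1) = 30
Clamped end conditions give two more equations: 2h_0·σ_0 + h_0·σ_1 = 6(Δ_0 - s'(-2)) = -26 and h_2·σ_2 + 2h_2·σ_3 = 6(s'(3) - Δ_2) = -66.
Solving: σ_0 = -566/87, σ_1 = 126/29, σ_2 = 486/29, σ_3 = -1200/29.
On [2, 3], s(t) = -2 + 270/29·(t - 2) + 243/29·(t - 2)² - 281/29·(t - 2)³.
With (t - 2) = 1/2: s(5/2) = 821/232.

3.5388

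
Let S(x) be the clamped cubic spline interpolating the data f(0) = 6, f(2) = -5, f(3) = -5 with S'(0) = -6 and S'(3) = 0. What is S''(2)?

7

Put M_i = S'' at the i-th knot. Here h = (2, 1) and Δ = (-11/2, 0), so the interior equations h_(i-1)·M_(i-1) + 2(h_(i-1)+h_i)·M_i + h_i·M_(i+1) = 6(Δ_i − Δ_(i-1)) read
  2·M_0 + 6·M_1 + 1·M_2 = 6(Δ_1 - Δ_0) = 33
Clamped end conditions give two more equations: 2h_0·M_0 + h_0·M_1 = 6(Δ_0 - S'(0)) = 3 and h_1·M_1 + 2h_1·M_2 = 6(S'(3) - Δ_1) = 0.
Forward elimination and back-substitution give M_0 = -11/4, M_1 = 7, M_2 = -7/2.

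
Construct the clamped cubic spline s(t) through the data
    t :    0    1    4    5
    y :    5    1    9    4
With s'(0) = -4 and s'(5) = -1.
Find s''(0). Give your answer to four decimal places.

Put M_i = s'' at the i-th knot. Here h = (1, 3, 1) and Δ = (-4, 8/3, -5), so the interior equations h_(i-1)·M_(i-1) + 2(h_(i-1)+h_i)·M_i + h_i·M_(i+1) = 6(Δ_i − Δ_(i-1)) read
  1·M_0 + 8·M_1 + 3·M_2 = 6(Δ_1 - Δ_0) = 40
  3·M_1 + 8·M_2 + 1·M_3 = 6(Δ_2 - Δ_1) = -46
Clamped end conditions give two more equations: 2h_0·M_0 + h_0·M_1 = 6(Δ_0 - s'(0)) = 0 and h_2·M_2 + 2h_2·M_3 = 6(s'(5) - Δ_2) = 24.
Solving the tridiagonal system: M_0 = -316/63, M_1 = 632/63, M_2 = -740/63, M_3 = 1126/63.

-5.0159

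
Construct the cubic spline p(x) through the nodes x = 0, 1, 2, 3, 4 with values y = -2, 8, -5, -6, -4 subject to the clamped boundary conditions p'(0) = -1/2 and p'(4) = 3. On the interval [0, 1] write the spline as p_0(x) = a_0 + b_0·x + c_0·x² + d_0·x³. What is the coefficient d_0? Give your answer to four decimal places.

-19.7768

Put σ_i = p'' at the i-th knot. Here h = (1, 1, 1, 1) and Δ = (10, -13, -1, 2), so the interior equations h_(i-1)·σ_(i-1) + 2(h_(i-1)+h_i)·σ_i + h_i·σ_(i+1) = 6(Δ_i − Δ_(i-1)) read
  1·σ_0 + 4·σ_1 + 1·σ_2 = 6(Δ_1 - Δ_0) = -138
  1·σ_1 + 4·σ_2 + 1·σ_3 = 6(Δ_2 - Δ_1) = 72
  1·σ_2 + 4·σ_3 + 1·σ_4 = 6(Δ_3 - Δ_2) = 18
Clamped end conditions give two more equations: 2h_0·σ_0 + h_0·σ_1 = 6(Δ_0 - p'(0)) = 63 and h_3·σ_3 + 2h_3·σ_4 = 6(p'(4) - Δ_3) = 6.
Forward elimination and back-substitution give σ_0 = 3391/56, σ_1 = -1627/28, σ_2 = 271/8, σ_3 = -151/28, σ_4 = 319/56.
On [0, 1], with p_0(x) = a_0 + b_0·x + c_0·x² + d_0·x³: c_0 = σ_0/2 = 3391/112, d_0 = (σ_1 - σ_0)/(6h_0) = -2215/112, b_0 = Δ_0 - h_0(2σ_0 + σ_1)/6 = -1/2.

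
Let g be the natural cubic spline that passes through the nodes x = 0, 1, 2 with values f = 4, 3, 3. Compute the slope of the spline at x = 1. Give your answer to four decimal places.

-0.5000

With σ_i denoting the second derivative at x_i, h_i = 1, 1, and Δ_i = (y_(i+1) − y_i)/h_i = -1, 0:
  1·σ_0 + 4·σ_1 + 1·σ_2 = 6(Δ_1 - Δ_0) = 6
Natural end conditions: σ_0 = σ_2 = 0.
Hence σ_0 = 0, σ_1 = 3/2, σ_2 = 0.
On [1, 2], g'(x) = b_1 + 2c_1·(x - 1) + 3d_1·(x - 1)² with b_1 = Δ_1 - h_1(2σ_1 + σ_2)/6 = -1/2, c_1 = σ_1/2 = 3/4, d_1 = (σ_2 - σ_1)/(6h_1) = -1/4. So g'(1) = -1/2.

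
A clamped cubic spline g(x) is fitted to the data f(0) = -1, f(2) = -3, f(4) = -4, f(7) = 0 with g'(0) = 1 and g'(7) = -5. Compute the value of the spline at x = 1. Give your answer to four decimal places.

-1.2872

Put M_i = g'' at the i-th knot. Here h = (2, 2, 3) and Δ = (-1, -1/2, 4/3), so the interior equations h_(i-1)·M_(i-1) + 2(h_(i-1)+h_i)·M_i + h_i·M_(i+1) = 6(Δ_i − Δ_(i-1)) read
  2·M_0 + 8·M_1 + 2·M_2 = 6(Δ_1 - Δ_0) = 3
  2·M_1 + 10·M_2 + 3·M_3 = 6(Δ_2 - Δ_1) = 11
Clamped end conditions give two more equations: 2h_0·M_0 + h_0·M_1 = 6(Δ_0 - g'(0)) = -12 and h_2·M_2 + 2h_2·M_3 = 6(g'(7) - Δ_2) = -38.
Solving: M_0 = -233/74, M_1 = 11/37, M_2 = 128/37, M_3 = -895/111.
On [0, 2], g(x) = -1 + 1·x - 233/148·x² + 85/296·x³.
With x = 1: g(1) = -381/296.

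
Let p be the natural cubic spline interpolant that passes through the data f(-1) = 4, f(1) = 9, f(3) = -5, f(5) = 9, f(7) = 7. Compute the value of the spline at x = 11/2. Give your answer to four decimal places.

Put M_i = p'' at the i-th knot. Here h = (2, 2, 2, 2) and Δ = (5/2, -7, 7, -1), so the interior equations h_(i-1)·M_(i-1) + 2(h_(i-1)+h_i)·M_i + h_i·M_(i+1) = 6(Δ_i − Δ_(i-1)) read
  2·M_0 + 8·M_1 + 2·M_2 = 6(Δ_1 - Δ_0) = -57
  2·M_1 + 8·M_2 + 2·M_3 = 6(Δ_2 - Δ_1) = 84
  2·M_2 + 8·M_3 + 2·M_4 = 6(Δ_3 - Δ_2) = -48
Natural end conditions: M_0 = M_4 = 0.
Forward elimination and back-substitution give M_0 = 0, M_1 = -177/16, M_2 = 63/4, M_3 = -159/16, M_4 = 0.
On [5, 7], p(x) = 9 + 45/8·(x - 5) - 159/32·(x - 5)² + 53/64·(x - 5)³.
With (x - 5) = 1/2: p(11/2) = 5465/512.

10.6738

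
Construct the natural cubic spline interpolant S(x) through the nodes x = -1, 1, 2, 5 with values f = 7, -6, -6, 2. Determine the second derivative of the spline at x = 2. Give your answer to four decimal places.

1.2128

Let σ_i = S''(x_i). Step sizes h_i = 2, 1, 3; slopes of the chords Δ_i = (y_(i+1) - y_i)/h_i = -13/2, 0, 8/3.
  2·σ_0 + 6·σ_1 + 1·σ_2 = 6(Δ_1 - Δ_0) = 39
  1·σ_1 + 8·σ_2 + 3·σ_3 = 6(Δ_2 - Δ_1) = 16
Natural end conditions: σ_0 = σ_3 = 0.
Hence σ_0 = 0, σ_1 = 296/47, σ_2 = 57/47, σ_3 = 0.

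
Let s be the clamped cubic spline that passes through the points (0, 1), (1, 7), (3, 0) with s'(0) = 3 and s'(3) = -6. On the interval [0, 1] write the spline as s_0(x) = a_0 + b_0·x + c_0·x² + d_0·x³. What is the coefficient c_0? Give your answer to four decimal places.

7.7500

With M_i denoting the second derivative at x_i, h_i = 1, 2, and Δ_i = (y_(i+1) − y_i)/h_i = 6, -7/2:
  1·M_0 + 6·M_1 + 2·M_2 = 6(Δ_1 - Δ_0) = -57
Clamped end conditions give two more equations: 2h_0·M_0 + h_0·M_1 = 6(Δ_0 - s'(0)) = 18 and h_1·M_1 + 2h_1·M_2 = 6(s'(3) - Δ_1) = -15.
Solving the tridiagonal system: M_0 = 31/2, M_1 = -13, M_2 = 11/4.
On [0, 1], with s_0(x) = a_0 + b_0·x + c_0·x² + d_0·x³: c_0 = M_0/2 = 31/4, d_0 = (M_1 - M_0)/(6h_0) = -19/4, b_0 = Δ_0 - h_0(2M_0 + M_1)/6 = 3.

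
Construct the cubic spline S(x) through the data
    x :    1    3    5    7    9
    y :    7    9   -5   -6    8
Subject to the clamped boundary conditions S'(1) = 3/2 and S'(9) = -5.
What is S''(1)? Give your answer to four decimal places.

3.1786

Let M_i = S''(x_i). Step sizes h_i = 2, 2, 2, 2; slopes of the chords Δ_i = (y_(i+1) - y_i)/h_i = 1, -7, -1/2, 7.
  2·M_0 + 8·M_1 + 2·M_2 = 6(Δ_1 - Δ_0) = -48
  2·M_1 + 8·M_2 + 2·M_3 = 6(Δ_2 - Δ_1) = 39
  2·M_2 + 8·M_3 + 2·M_4 = 6(Δ_3 - Δ_2) = 45
Clamped end conditions give two more equations: 2h_0·M_0 + h_0·M_1 = 6(Δ_0 - S'(1)) = -3 and h_3·M_3 + 2h_3·M_4 = 6(S'(9) - Δ_3) = -72.
Forward elimination and back-substitution give M_0 = 89/28, M_1 = -55/7, M_2 = 17/4, M_3 = 145/14, M_4 = -649/28.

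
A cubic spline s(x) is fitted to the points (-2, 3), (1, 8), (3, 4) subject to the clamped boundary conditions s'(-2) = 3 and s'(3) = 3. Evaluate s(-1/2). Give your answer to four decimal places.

7.4875

With M_i denoting the second derivative at x_i, h_i = 3, 2, and Δ_i = (y_(i+1) − y_i)/h_i = 5/3, -2:
  3·M_0 + 10·M_1 + 2·M_2 = 6(Δ_1 - Δ_0) = -22
Clamped end conditions give two more equations: 2h_0·M_0 + h_0·M_1 = 6(Δ_0 - s'(-2)) = -8 and h_1·M_1 + 2h_1·M_2 = 6(s'(3) - Δ_1) = 30.
Solving the tridiagonal system: M_0 = 13/15, M_1 = -22/5, M_2 = 97/10.
On [-2, 1], s(x) = 3 + 3·(x + 2) + 13/30·(x + 2)² - 79/270·(x + 2)³.
With (x + 2) = 3/2: s(-1/2) = 599/80.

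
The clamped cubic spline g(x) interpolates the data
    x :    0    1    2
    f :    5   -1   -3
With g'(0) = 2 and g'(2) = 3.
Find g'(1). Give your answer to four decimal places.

With M_i denoting the second derivative at x_i, h_i = 1, 1, and Δ_i = (y_(i+1) − y_i)/h_i = -6, -2:
  1·M_0 + 4·M_1 + 1·M_2 = 6(Δ_1 - Δ_0) = 24
Clamped end conditions give two more equations: 2h_0·M_0 + h_0·M_1 = 6(Δ_0 - g'(0)) = -48 and h_1·M_1 + 2h_1·M_2 = 6(g'(2) - Δ_1) = 30.
Solving: M_0 = -59/2, M_1 = 11, M_2 = 19/2.
On [1, 2], g'(x) = b_1 + 2c_1·(x - 1) + 3d_1·(x - 1)² with b_1 = Δ_1 - h_1(2M_1 + M_2)/6 = -29/4, c_1 = M_1/2 = 11/2, d_1 = (M_2 - M_1)/(6h_1) = -1/4. So g'(1) = -29/4.

-7.2500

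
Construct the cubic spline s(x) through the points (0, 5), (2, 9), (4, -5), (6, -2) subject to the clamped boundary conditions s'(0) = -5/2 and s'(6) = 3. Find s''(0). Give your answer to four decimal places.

Write M_i for s''(x_i). With h_i = 2, 2, 2 and divided differences Δ_i = 2, -7, 3/2, the continuity of s' gives the tridiagonal system
  2·M_0 + 8·M_1 + 2·M_2 = 6(Δ_1 - Δ_0) = -54
  2·M_1 + 8·M_2 + 2·M_3 = 6(Δ_2 - Δ_1) = 51
Clamped end conditions give two more equations: 2h_0·M_0 + h_0·M_1 = 6(Δ_0 - s'(0)) = 27 and h_2·M_2 + 2h_2·M_3 = 6(s'(6) - Δ_2) = 9.
Hence M_0 = 391/30, M_1 = -377/30, M_2 = 307/30, M_3 = -43/15.

13.0333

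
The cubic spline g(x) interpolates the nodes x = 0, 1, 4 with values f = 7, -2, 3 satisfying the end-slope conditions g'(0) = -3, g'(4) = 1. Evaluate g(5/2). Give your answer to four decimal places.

Put m_i = g'' at the i-th knot. Here h = (1, 3) and Δ = (-9, 5/3), so the interior equations h_(i-1)·m_(i-1) + 2(h_(i-1)+h_i)·m_i + h_i·m_(i+1) = 6(Δ_i − Δ_(i-1)) read
  1·m_0 + 8·m_1 + 3·m_2 = 6(Δ_1 - Δ_0) = 64
Clamped end conditions give two more equations: 2h_0·m_0 + h_0·m_1 = 6(Δ_0 - g'(0)) = -36 and h_1·m_1 + 2h_1·m_2 = 6(g'(4) - Δ_1) = -4.
Forward elimination and back-substitution give m_0 = -25, m_1 = 14, m_2 = -23/3.
On [1, 4], g(x) = -2 - 17/2·(x - 1) + 7·(x - 1)² - 65/54·(x - 1)³.
With (x - 1) = 3/2: g(5/2) = -49/16.

-3.0625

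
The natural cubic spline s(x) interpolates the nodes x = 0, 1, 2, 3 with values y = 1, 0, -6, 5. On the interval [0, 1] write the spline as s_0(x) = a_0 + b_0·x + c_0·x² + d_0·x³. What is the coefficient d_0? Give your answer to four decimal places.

Let σ_i = s''(x_i). Step sizes h_i = 1, 1, 1; slopes of the chords Δ_i = (y_(i+1) - y_i)/h_i = -1, -6, 11.
  1·σ_0 + 4·σ_1 + 1·σ_2 = 6(Δ_1 - Δ_0) = -30
  1·σ_1 + 4·σ_2 + 1·σ_3 = 6(Δ_2 - Δ_1) = 102
Natural end conditions: σ_0 = σ_3 = 0.
Forward elimination and back-substitution give σ_0 = 0, σ_1 = -74/5, σ_2 = 146/5, σ_3 = 0.
On [0, 1], with s_0(x) = a_0 + b_0·x + c_0·x² + d_0·x³: c_0 = σ_0/2 = 0, d_0 = (σ_1 - σ_0)/(6h_0) = -37/15, b_0 = Δ_0 - h_0(2σ_0 + σ_1)/6 = 22/15.

-2.4667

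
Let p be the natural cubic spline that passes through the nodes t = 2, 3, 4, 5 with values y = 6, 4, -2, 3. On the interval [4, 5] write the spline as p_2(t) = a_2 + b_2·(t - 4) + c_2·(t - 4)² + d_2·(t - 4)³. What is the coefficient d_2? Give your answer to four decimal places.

With M_i denoting the second derivative at x_i, h_i = 1, 1, 1, and Δ_i = (y_(i+1) − y_i)/h_i = -2, -6, 5:
  1·M_0 + 4·M_1 + 1·M_2 = 6(Δ_1 - Δ_0) = -24
  1·M_1 + 4·M_2 + 1·M_3 = 6(Δ_2 - Δ_1) = 66
Natural end conditions: M_0 = M_3 = 0.
Solving the tridiagonal system: M_0 = 0, M_1 = -54/5, M_2 = 96/5, M_3 = 0.
On [4, 5], with p_2(t) = a_2 + b_2·(t - 4) + c_2·(t - 4)² + d_2·(t - 4)³: c_2 = M_2/2 = 48/5, d_2 = (M_3 - M_2)/(6h_2) = -16/5, b_2 = Δ_2 - h_2(2M_2 + M_3)/6 = -7/5.

-3.2000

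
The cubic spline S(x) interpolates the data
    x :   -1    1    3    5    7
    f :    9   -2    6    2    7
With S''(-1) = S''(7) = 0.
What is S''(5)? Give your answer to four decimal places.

Let σ_i = S''(x_i). Step sizes h_i = 2, 2, 2, 2; slopes of the chords Δ_i = (y_(i+1) - y_i)/h_i = -11/2, 4, -2, 5/2.
  2·σ_0 + 8·σ_1 + 2·σ_2 = 6(Δ_1 - Δ_0) = 57
  2·σ_1 + 8·σ_2 + 2·σ_3 = 6(Δ_2 - Δ_1) = -36
  2·σ_2 + 8·σ_3 + 2·σ_4 = 6(Δ_3 - Δ_2) = 27
Natural end conditions: σ_0 = σ_4 = 0.
Hence σ_0 = 0, σ_1 = 513/56, σ_2 = -57/7, σ_3 = 303/56, σ_4 = 0.

5.4107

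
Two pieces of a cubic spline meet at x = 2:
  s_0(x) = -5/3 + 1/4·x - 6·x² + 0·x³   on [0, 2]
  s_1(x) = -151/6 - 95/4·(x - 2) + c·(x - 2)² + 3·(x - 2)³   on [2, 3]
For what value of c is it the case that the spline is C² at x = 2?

-6

s_0''(x) = -12 + 0·x, so s_0''(2) = -12. On the right, s_1''(2) = 2c, so c = -6.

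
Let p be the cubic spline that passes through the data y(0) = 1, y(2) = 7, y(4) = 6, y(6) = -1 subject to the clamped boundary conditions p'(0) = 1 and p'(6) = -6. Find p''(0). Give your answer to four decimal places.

4.8667

Write m_i for p''(x_i). With h_i = 2, 2, 2 and divided differences Δ_i = 3, -1/2, -7/2, the continuity of p' gives the tridiagonal system
  2·m_0 + 8·m_1 + 2·m_2 = 6(Δ_1 - Δ_0) = -21
  2·m_1 + 8·m_2 + 2·m_3 = 6(Δ_2 - Δ_1) = -18
Clamped end conditions give two more equations: 2h_0·m_0 + h_0·m_1 = 6(Δ_0 - p'(0)) = 12 and h_2·m_2 + 2h_2·m_3 = 6(p'(6) - Δ_2) = -15.
Solving: m_0 = 73/15, m_1 = -56/15, m_2 = -13/30, m_3 = -53/15.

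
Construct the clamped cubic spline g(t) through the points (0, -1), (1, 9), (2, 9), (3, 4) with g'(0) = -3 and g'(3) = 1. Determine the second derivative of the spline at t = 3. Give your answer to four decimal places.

21.0667

With M_i denoting the second derivative at x_i, h_i = 1, 1, 1, and Δ_i = (y_(i+1) − y_i)/h_i = 10, 0, -5:
  1·M_0 + 4·M_1 + 1·M_2 = 6(Δ_1 - Δ_0) = -60
  1·M_1 + 4·M_2 + 1·M_3 = 6(Δ_2 - Δ_1) = -30
Clamped end conditions give two more equations: 2h_0·M_0 + h_0·M_1 = 6(Δ_0 - g'(0)) = 78 and h_2·M_2 + 2h_2·M_3 = 6(g'(3) - Δ_2) = 36.
Forward elimination and back-substitution give M_0 = 784/15, M_1 = -398/15, M_2 = -92/15, M_3 = 316/15.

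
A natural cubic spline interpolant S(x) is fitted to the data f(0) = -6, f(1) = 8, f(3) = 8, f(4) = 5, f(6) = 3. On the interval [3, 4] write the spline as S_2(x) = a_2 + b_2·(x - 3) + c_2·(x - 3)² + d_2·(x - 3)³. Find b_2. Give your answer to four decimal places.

Put M_i = S'' at the i-th knot. Here h = (1, 2, 1, 2) and Δ = (14, 0, -3, -1), so the interior equations h_(i-1)·M_(i-1) + 2(h_(i-1)+h_i)·M_i + h_i·M_(i+1) = 6(Δ_i − Δ_(i-1)) read
  1·M_0 + 6·M_1 + 2·M_2 = 6(Δ_1 - Δ_0) = -84
  2·M_1 + 6·M_2 + 1·M_3 = 6(Δ_2 - Δ_1) = -18
  1·M_2 + 6·M_3 + 2·M_4 = 6(Δ_3 - Δ_2) = 12
Natural end conditions: M_0 = M_4 = 0.
Solving: M_0 = 0, M_1 = -450/31, M_2 = 48/31, M_3 = 54/31, M_4 = 0.
On [3, 4], with S_2(x) = a_2 + b_2·(x - 3) + c_2·(x - 3)² + d_2·(x - 3)³: c_2 = M_2/2 = 24/31, d_2 = (M_3 - M_2)/(6h_2) = 1/31, b_2 = Δ_2 - h_2(2M_2 + M_3)/6 = -118/31.

-3.8065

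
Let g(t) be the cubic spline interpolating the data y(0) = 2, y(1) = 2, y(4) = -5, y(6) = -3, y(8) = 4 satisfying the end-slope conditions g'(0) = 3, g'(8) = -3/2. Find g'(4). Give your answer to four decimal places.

-1.3611

Write M_i for g''(x_i). With h_i = 1, 3, 2, 2 and divided differences Δ_i = 0, -7/3, 1, 7/2, the continuity of g' gives the tridiagonal system
  1·M_0 + 8·M_1 + 3·M_2 = 6(Δ_1 - Δ_0) = -14
  3·M_1 + 10·M_2 + 2·M_3 = 6(Δ_2 - Δ_1) = 20
  2·M_2 + 8·M_3 + 2·M_4 = 6(Δ_3 - Δ_2) = 15
Clamped end conditions give two more equations: 2h_0·M_0 + h_0·M_1 = 6(Δ_0 - g'(0)) = -18 and h_3·M_3 + 2h_3·M_4 = 6(g'(8) - Δ_3) = -30.
Solving: M_0 = -1201/144, M_1 = -95/72, M_2 = 235/144, M_3 = 275/72, M_4 = -1355/144.
On [4, 6], g'(t) = b_2 + 2c_2·(t - 4) + 3d_2·(t - 4)² with b_2 = Δ_2 - h_2(2M_2 + M_3)/6 = -49/36, c_2 = M_2/2 = 235/288, d_2 = (M_3 - M_2)/(6h_2) = 35/192. So g'(4) = -49/36.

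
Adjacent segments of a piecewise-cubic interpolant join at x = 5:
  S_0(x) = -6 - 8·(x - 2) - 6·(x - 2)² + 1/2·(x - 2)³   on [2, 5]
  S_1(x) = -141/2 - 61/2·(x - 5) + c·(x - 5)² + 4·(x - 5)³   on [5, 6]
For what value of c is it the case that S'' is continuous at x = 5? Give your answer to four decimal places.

-1.5000

S_0''(x) = -12 + 3·(x - 2), so S_0''(5) = -3. On the right, S_1''(5) = 2c, so c = -3/2.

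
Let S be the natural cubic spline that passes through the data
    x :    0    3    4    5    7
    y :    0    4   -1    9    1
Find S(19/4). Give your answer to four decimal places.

6.3874

Let M_i = S''(x_i). Step sizes h_i = 3, 1, 1, 2; slopes of the chords Δ_i = (y_(i+1) - y_i)/h_i = 4/3, -5, 10, -4.
  3·M_0 + 8·M_1 + 1·M_2 = 6(Δ_1 - Δ_0) = -38
  1·M_1 + 4·M_2 + 1·M_3 = 6(Δ_2 - Δ_1) = 90
  1·M_2 + 6·M_3 + 2·M_4 = 6(Δ_3 - Δ_2) = -84
Natural end conditions: M_0 = M_4 = 0.
Solving the tridiagonal system: M_0 = 0, M_1 = -749/89, M_2 = 2610/89, M_3 = -1681/89, M_4 = 0.
On [4, 5], S(x) = -1 + 1801/534·(x - 4) + 1305/89·(x - 4)² - 4291/534·(x - 4)³.
With (x - 4) = 3/4: S(19/4) = 72765/11392.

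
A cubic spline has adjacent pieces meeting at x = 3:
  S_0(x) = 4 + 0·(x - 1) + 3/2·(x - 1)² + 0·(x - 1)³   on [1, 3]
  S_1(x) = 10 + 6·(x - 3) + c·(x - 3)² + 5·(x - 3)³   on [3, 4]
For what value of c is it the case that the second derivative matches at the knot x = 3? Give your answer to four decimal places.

S_0''(x) = 3 + 0·(x - 1), so S_0''(3) = 3. On the right, S_1''(3) = 2c, so c = 3/2.

1.5000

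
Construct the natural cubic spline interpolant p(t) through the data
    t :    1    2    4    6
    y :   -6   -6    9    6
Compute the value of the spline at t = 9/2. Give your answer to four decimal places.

10.3082

Let M_i = p''(x_i). Step sizes h_i = 1, 2, 2; slopes of the chords Δ_i = (y_(i+1) - y_i)/h_i = 0, 15/2, -3/2.
  1·M_0 + 6·M_1 + 2·M_2 = 6(Δ_1 - Δ_0) = 45
  2·M_1 + 8·M_2 + 2·M_3 = 6(Δ_2 - Δ_1) = -54
Natural end conditions: M_0 = M_3 = 0.
Hence M_0 = 0, M_1 = 117/11, M_2 = -207/22, M_3 = 0.
On [4, 6], p(t) = 9 + 105/22·(t - 4) - 207/44·(t - 4)² + 69/88·(t - 4)³.
With (t - 4) = 1/2: p(9/2) = 7257/704.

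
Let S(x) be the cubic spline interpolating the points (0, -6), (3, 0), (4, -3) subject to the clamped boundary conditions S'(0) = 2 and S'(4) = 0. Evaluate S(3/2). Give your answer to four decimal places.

-1.1719

With M_i denoting the second derivative at x_i, h_i = 3, 1, and Δ_i = (y_(i+1) − y_i)/h_i = 2, -3:
  3·M_0 + 8·M_1 + 1·M_2 = 6(Δ_1 - Δ_0) = -30
Clamped end conditions give two more equations: 2h_0·M_0 + h_0·M_1 = 6(Δ_0 - S'(0)) = 0 and h_1·M_1 + 2h_1·M_2 = 6(S'(4) - Δ_1) = 18.
Hence M_0 = 13/4, M_1 = -13/2, M_2 = 49/4.
On [0, 3], S(x) = -6 + 2·x + 13/8·x² - 13/24·x³.
With x = 3/2: S(3/2) = -75/64.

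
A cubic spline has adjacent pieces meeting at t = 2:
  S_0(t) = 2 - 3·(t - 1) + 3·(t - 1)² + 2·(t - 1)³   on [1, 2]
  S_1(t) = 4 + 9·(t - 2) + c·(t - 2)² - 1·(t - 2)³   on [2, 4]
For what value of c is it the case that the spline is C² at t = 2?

9

S_0''(t) = 6 + 12·(t - 1), so S_0''(2) = 18. On the right, S_1''(2) = 2c, so c = 9.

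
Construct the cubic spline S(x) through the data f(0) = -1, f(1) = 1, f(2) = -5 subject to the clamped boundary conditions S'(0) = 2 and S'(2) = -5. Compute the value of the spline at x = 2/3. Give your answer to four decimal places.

With σ_i denoting the second derivative at x_i, h_i = 1, 1, and Δ_i = (y_(i+1) − y_i)/h_i = 2, -6:
  1·σ_0 + 4·σ_1 + 1·σ_2 = 6(Δ_1 - Δ_0) = -48
Clamped end conditions give two more equations: 2h_0·σ_0 + h_0·σ_1 = 6(Δ_0 - S'(0)) = 0 and h_1·σ_1 + 2h_1·σ_2 = 6(S'(2) - Δ_1) = 6.
Solving: σ_0 = 17/2, σ_1 = -17, σ_2 = 23/2.
On [0, 1], S(x) = -1 + 2·x + 17/4·x² - 17/4·x³.
With x = 2/3: S(2/3) = 26/27.

0.9630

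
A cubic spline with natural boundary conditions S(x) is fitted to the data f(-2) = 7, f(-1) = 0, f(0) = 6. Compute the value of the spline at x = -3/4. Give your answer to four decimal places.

Let M_i = S''(x_i). Step sizes h_i = 1, 1; slopes of the chords Δ_i = (y_(i+1) - y_i)/h_i = -7, 6.
  1·M_0 + 4·M_1 + 1·M_2 = 6(Δ_1 - Δ_0) = 78
Natural end conditions: M_0 = M_2 = 0.
Hence M_0 = 0, M_1 = 39/2, M_2 = 0.
On [-1, 0], S(x) = 0 - 1/2·(x + 1) + 39/4·(x + 1)² - 13/4·(x + 1)³.
With (x + 1) = 1/4: S(-3/4) = 111/256.

0.4336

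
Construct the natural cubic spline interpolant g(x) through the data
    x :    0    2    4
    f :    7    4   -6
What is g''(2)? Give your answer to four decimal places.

-2.6250

Put M_i = g'' at the i-th knot. Here h = (2, 2) and Δ = (-3/2, -5), so the interior equations h_(i-1)·M_(i-1) + 2(h_(i-1)+h_i)·M_i + h_i·M_(i+1) = 6(Δ_i − Δ_(i-1)) read
  2·M_0 + 8·M_1 + 2·M_2 = 6(Δ_1 - Δ_0) = -21
Natural end conditions: M_0 = M_2 = 0.
Solving: M_0 = 0, M_1 = -21/8, M_2 = 0.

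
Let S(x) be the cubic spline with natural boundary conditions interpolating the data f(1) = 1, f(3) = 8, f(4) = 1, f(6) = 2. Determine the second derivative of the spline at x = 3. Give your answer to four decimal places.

-12.0857

Put m_i = S'' at the i-th knot. Here h = (2, 1, 2) and Δ = (7/2, -7, 1/2), so the interior equations h_(i-1)·m_(i-1) + 2(h_(i-1)+h_i)·m_i + h_i·m_(i+1) = 6(Δ_i − Δ_(i-1)) read
  2·m_0 + 6·m_1 + 1·m_2 = 6(Δ_1 - Δ_0) = -63
  1·m_1 + 6·m_2 + 2·m_3 = 6(Δ_2 - Δ_1) = 45
Natural end conditions: m_0 = m_3 = 0.
Solving: m_0 = 0, m_1 = -423/35, m_2 = 333/35, m_3 = 0.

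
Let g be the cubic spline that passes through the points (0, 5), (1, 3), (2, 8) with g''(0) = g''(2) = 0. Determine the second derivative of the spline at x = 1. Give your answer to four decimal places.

10.5000

With M_i denoting the second derivative at x_i, h_i = 1, 1, and Δ_i = (y_(i+1) − y_i)/h_i = -2, 5:
  1·M_0 + 4·M_1 + 1·M_2 = 6(Δ_1 - Δ_0) = 42
Natural end conditions: M_0 = M_2 = 0.
Solving: M_0 = 0, M_1 = 21/2, M_2 = 0.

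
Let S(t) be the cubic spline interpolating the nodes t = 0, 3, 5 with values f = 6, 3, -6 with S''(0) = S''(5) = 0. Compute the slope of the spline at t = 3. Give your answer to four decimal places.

-3.1000

With M_i denoting the second derivative at x_i, h_i = 3, 2, and Δ_i = (y_(i+1) − y_i)/h_i = -1, -9/2:
  3·M_0 + 10·M_1 + 2·M_2 = 6(Δ_1 - Δ_0) = -21
Natural end conditions: M_0 = M_2 = 0.
Solving: M_0 = 0, M_1 = -21/10, M_2 = 0.
On [3, 5], S'(t) = b_1 + 2c_1·(t - 3) + 3d_1·(t - 3)² with b_1 = Δ_1 - h_1(2M_1 + M_2)/6 = -31/10, c_1 = M_1/2 = -21/20, d_1 = (M_2 - M_1)/(6h_1) = 7/40. So S'(3) = -31/10.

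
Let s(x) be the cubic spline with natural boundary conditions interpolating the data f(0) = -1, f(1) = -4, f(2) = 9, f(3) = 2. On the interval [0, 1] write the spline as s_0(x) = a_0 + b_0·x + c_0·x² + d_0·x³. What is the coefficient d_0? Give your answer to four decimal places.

Let m_i = s''(x_i). Step sizes h_i = 1, 1, 1; slopes of the chords Δ_i = (y_(i+1) - y_i)/h_i = -3, 13, -7.
  1·m_0 + 4·m_1 + 1·m_2 = 6(Δ_1 - Δ_0) = 96
  1·m_1 + 4·m_2 + 1·m_3 = 6(Δ_2 - Δ_1) = -120
Natural end conditions: m_0 = m_3 = 0.
Solving: m_0 = 0, m_1 = 168/5, m_2 = -192/5, m_3 = 0.
On [0, 1], with s_0(x) = a_0 + b_0·x + c_0·x² + d_0·x³: c_0 = m_0/2 = 0, d_0 = (m_1 - m_0)/(6h_0) = 28/5, b_0 = Δ_0 - h_0(2m_0 + m_1)/6 = -43/5.

5.6000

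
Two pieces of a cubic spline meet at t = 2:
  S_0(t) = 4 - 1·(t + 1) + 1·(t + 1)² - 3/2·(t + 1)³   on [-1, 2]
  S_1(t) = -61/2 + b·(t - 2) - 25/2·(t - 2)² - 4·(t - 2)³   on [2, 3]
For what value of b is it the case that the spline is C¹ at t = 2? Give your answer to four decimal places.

S_0'(t) = -1 + 2·(t + 1) - 9/2·(t + 1)², so S_0'(2) = -71/2. On the right, S_1'(2) = b, so b = -71/2.

-35.5000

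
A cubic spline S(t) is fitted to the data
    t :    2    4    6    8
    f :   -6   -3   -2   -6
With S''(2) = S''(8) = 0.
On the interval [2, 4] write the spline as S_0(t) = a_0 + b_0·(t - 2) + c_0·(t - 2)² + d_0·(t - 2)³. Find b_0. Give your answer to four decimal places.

1.6000

Let m_i = S''(x_i). Step sizes h_i = 2, 2, 2; slopes of the chords Δ_i = (y_(i+1) - y_i)/h_i = 3/2, 1/2, -2.
  2·m_0 + 8·m_1 + 2·m_2 = 6(Δ_1 - Δ_0) = -6
  2·m_1 + 8·m_2 + 2·m_3 = 6(Δ_2 - Δ_1) = -15
Natural end conditions: m_0 = m_3 = 0.
Forward elimination and back-substitution give m_0 = 0, m_1 = -3/10, m_2 = -9/5, m_3 = 0.
On [2, 4], with S_0(t) = a_0 + b_0·(t - 2) + c_0·(t - 2)² + d_0·(t - 2)³: c_0 = m_0/2 = 0, d_0 = (m_1 - m_0)/(6h_0) = -1/40, b_0 = Δ_0 - h_0(2m_0 + m_1)/6 = 8/5.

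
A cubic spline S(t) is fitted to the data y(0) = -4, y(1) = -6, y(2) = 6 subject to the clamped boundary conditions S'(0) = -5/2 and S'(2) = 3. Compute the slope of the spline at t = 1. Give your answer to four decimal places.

7.3750

Let M_i = S''(x_i). Step sizes h_i = 1, 1; slopes of the chords Δ_i = (y_(i+1) - y_i)/h_i = -2, 12.
  1·M_0 + 4·M_1 + 1·M_2 = 6(Δ_1 - Δ_0) = 84
Clamped end conditions give two more equations: 2h_0·M_0 + h_0·M_1 = 6(Δ_0 - S'(0)) = 3 and h_1·M_1 + 2h_1·M_2 = 6(S'(2) - Δ_1) = -54.
Hence M_0 = -67/4, M_1 = 73/2, M_2 = -181/4.
On [1, 2], S'(t) = b_1 + 2c_1·(t - 1) + 3d_1·(t - 1)² with b_1 = Δ_1 - h_1(2M_1 + M_2)/6 = 59/8, c_1 = M_1/2 = 73/4, d_1 = (M_2 - M_1)/(6h_1) = -109/8. So S'(1) = 59/8.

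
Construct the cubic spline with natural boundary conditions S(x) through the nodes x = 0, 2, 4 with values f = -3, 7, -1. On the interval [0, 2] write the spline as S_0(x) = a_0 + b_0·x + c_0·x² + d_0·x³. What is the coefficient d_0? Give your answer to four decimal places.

Write σ_i for S''(x_i). With h_i = 2, 2 and divided differences Δ_i = 5, -4, the continuity of S' gives the tridiagonal system
  2·σ_0 + 8·σ_1 + 2·σ_2 = 6(Δ_1 - Δ_0) = -54
Natural end conditions: σ_0 = σ_2 = 0.
Forward elimination and back-substitution give σ_0 = 0, σ_1 = -27/4, σ_2 = 0.
On [0, 2], with S_0(x) = a_0 + b_0·x + c_0·x² + d_0·x³: c_0 = σ_0/2 = 0, d_0 = (σ_1 - σ_0)/(6h_0) = -9/16, b_0 = Δ_0 - h_0(2σ_0 + σ_1)/6 = 29/4.

-0.5625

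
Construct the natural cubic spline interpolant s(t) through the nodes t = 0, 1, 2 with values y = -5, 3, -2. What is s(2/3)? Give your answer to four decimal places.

1.5370

Let M_i = s''(x_i). Step sizes h_i = 1, 1; slopes of the chords Δ_i = (y_(i+1) - y_i)/h_i = 8, -5.
  1·M_0 + 4·M_1 + 1·M_2 = 6(Δ_1 - Δ_0) = -78
Natural end conditions: M_0 = M_2 = 0.
Solving the tridiagonal system: M_0 = 0, M_1 = -39/2, M_2 = 0.
On [0, 1], s(t) = -5 + 45/4·t + 0·t² - 13/4·t³.
With t = 2/3: s(2/3) = 83/54.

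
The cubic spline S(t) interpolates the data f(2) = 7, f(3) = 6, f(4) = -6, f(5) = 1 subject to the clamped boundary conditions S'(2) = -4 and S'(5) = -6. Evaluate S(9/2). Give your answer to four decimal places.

-1.7583

Write m_i for S''(x_i). With h_i = 1, 1, 1 and divided differences Δ_i = -1, -12, 7, the continuity of S' gives the tridiagonal system
  1·m_0 + 4·m_1 + 1·m_2 = 6(Δ_1 - Δ_0) = -66
  1·m_1 + 4·m_2 + 1·m_3 = 6(Δ_2 - Δ_1) = 114
Clamped end conditions give two more equations: 2h_0·m_0 + h_0·m_1 = 6(Δ_0 - S'(2)) = 18 and h_2·m_2 + 2h_2·m_3 = 6(S'(5) - Δ_2) = -78.
Hence m_0 = 412/15, m_1 = -554/15, m_2 = 814/15, m_3 = -992/15.
On [4, 5], S(t) = -6 - 1/15·(t - 4) + 407/15·(t - 4)² - 301/15·(t - 4)³.
With (t - 4) = 1/2: S(9/2) = -211/120.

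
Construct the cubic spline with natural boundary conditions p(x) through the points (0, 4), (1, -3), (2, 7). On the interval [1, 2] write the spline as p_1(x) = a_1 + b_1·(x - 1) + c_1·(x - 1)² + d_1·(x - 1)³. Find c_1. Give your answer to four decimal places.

Put σ_i = p'' at the i-th knot. Here h = (1, 1) and Δ = (-7, 10), so the interior equations h_(i-1)·σ_(i-1) + 2(h_(i-1)+h_i)·σ_i + h_i·σ_(i+1) = 6(Δ_i − Δ_(i-1)) read
  1·σ_0 + 4·σ_1 + 1·σ_2 = 6(Δ_1 - Δ_0) = 102
Natural end conditions: σ_0 = σ_2 = 0.
Solving: σ_0 = 0, σ_1 = 51/2, σ_2 = 0.
On [1, 2], with p_1(x) = a_1 + b_1·(x - 1) + c_1·(x - 1)² + d_1·(x - 1)³: c_1 = σ_1/2 = 51/4, d_1 = (σ_2 - σ_1)/(6h_1) = -17/4, b_1 = Δ_1 - h_1(2σ_1 + σ_2)/6 = 3/2.

12.7500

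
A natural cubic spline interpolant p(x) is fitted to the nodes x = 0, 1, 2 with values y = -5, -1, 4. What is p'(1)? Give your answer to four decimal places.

Let m_i = p''(x_i). Step sizes h_i = 1, 1; slopes of the chords Δ_i = (y_(i+1) - y_i)/h_i = 4, 5.
  1·m_0 + 4·m_1 + 1·m_2 = 6(Δ_1 - Δ_0) = 6
Natural end conditions: m_0 = m_2 = 0.
Forward elimination and back-substitution give m_0 = 0, m_1 = 3/2, m_2 = 0.
On [1, 2], p'(x) = b_1 + 2c_1·(x - 1) + 3d_1·(x - 1)² with b_1 = Δ_1 - h_1(2m_1 + m_2)/6 = 9/2, c_1 = m_1/2 = 3/4, d_1 = (m_2 - m_1)/(6h_1) = -1/4. So p'(1) = 9/2.

4.5000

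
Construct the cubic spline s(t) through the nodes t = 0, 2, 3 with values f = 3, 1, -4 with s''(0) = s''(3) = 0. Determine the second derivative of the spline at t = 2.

-4

Put m_i = s'' at the i-th knot. Here h = (2, 1) and Δ = (-1, -5), so the interior equations h_(i-1)·m_(i-1) + 2(h_(i-1)+h_i)·m_i + h_i·m_(i+1) = 6(Δ_i − Δ_(i-1)) read
  2·m_0 + 6·m_1 + 1·m_2 = 6(Δ_1 - Δ_0) = -24
Natural end conditions: m_0 = m_2 = 0.
Solving the tridiagonal system: m_0 = 0, m_1 = -4, m_2 = 0.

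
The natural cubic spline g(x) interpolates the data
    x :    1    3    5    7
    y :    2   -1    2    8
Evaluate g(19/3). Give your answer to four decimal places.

Put σ_i = g'' at the i-th knot. Here h = (2, 2, 2) and Δ = (-3/2, 3/2, 3), so the interior equations h_(i-1)·σ_(i-1) + 2(h_(i-1)+h_i)·σ_i + h_i·σ_(i+1) = 6(Δ_i − Δ_(i-1)) read
  2·σ_0 + 8·σ_1 + 2·σ_2 = 6(Δ_1 - Δ_0) = 18
  2·σ_1 + 8·σ_2 + 2·σ_3 = 6(Δ_2 - Δ_1) = 9
Natural end conditions: σ_0 = σ_3 = 0.
Solving the tridiagonal system: σ_0 = 0, σ_1 = 21/10, σ_2 = 3/5, σ_3 = 0.
On [5, 7], g(x) = 2 + 13/5·(x - 5) + 3/10·(x - 5)² - 1/20·(x - 5)³.
With (x - 5) = 4/3: g(19/3) = 794/135.

5.8815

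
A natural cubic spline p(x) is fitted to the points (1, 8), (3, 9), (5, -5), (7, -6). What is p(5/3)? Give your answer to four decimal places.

Write M_i for p''(x_i). With h_i = 2, 2, 2 and divided differences Δ_i = 1/2, -7, -1/2, the continuity of p' gives the tridiagonal system
  2·M_0 + 8·M_1 + 2·M_2 = 6(Δ_1 - Δ_0) = -45
  2·M_1 + 8·M_2 + 2·M_3 = 6(Δ_2 - Δ_1) = 39
Natural end conditions: M_0 = M_3 = 0.
Forward elimination and back-substitution give M_0 = 0, M_1 = -73/10, M_2 = 67/10, M_3 = 0.
On [1, 3], p(x) = 8 + 44/15·(x - 1) + 0·(x - 1)² - 73/120·(x - 1)³.
With (x - 1) = 2/3: p(5/3) = 3959/405.

9.7753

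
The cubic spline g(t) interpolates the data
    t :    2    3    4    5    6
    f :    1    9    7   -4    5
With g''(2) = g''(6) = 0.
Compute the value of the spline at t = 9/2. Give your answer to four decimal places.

0.5491

Write M_i for g''(x_i). With h_i = 1, 1, 1, 1 and divided differences Δ_i = 8, -2, -11, 9, the continuity of g' gives the tridiagonal system
  1·M_0 + 4·M_1 + 1·M_2 = 6(Δ_1 - Δ_0) = -60
  1·M_1 + 4·M_2 + 1·M_3 = 6(Δ_2 - Δ_1) = -54
  1·M_2 + 4·M_3 + 1·M_4 = 6(Δ_3 - Δ_2) = 120
Natural end conditions: M_0 = M_4 = 0.
Solving: M_0 = 0, M_1 = -141/14, M_2 = -138/7, M_3 = 489/14, M_4 = 0.
On [4, 5], g(t) = 7 - 41/4·(t - 4) - 69/7·(t - 4)² + 255/28·(t - 4)³.
With (t - 4) = 1/2: g(9/2) = 123/224.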